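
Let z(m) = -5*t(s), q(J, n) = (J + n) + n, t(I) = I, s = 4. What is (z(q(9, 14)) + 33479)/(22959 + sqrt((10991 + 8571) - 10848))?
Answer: 768185181/527106967 - 33459*sqrt(8714)/527106967 ≈ 1.4514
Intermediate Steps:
q(J, n) = J + 2*n
z(m) = -20 (z(m) = -5*4 = -20)
(z(q(9, 14)) + 33479)/(22959 + sqrt((10991 + 8571) - 10848)) = (-20 + 33479)/(22959 + sqrt((10991 + 8571) - 10848)) = 33459/(22959 + sqrt(19562 - 10848)) = 33459/(22959 + sqrt(8714))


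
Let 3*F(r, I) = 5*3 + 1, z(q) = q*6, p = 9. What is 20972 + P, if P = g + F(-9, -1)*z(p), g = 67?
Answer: 21327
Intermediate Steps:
z(q) = 6*q
F(r, I) = 16/3 (F(r, I) = (5*3 + 1)/3 = (15 + 1)/3 = (⅓)*16 = 16/3)
P = 355 (P = 67 + 16*(6*9)/3 = 67 + (16/3)*54 = 67 + 288 = 355)
20972 + P = 20972 + 355 = 21327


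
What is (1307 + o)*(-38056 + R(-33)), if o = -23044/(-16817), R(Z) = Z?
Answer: -838067048807/16817 ≈ -4.9834e+7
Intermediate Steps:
o = 23044/16817 (o = -23044*(-1/16817) = 23044/16817 ≈ 1.3703)
(1307 + o)*(-38056 + R(-33)) = (1307 + 23044/16817)*(-38056 - 33) = (22002863/16817)*(-38089) = -838067048807/16817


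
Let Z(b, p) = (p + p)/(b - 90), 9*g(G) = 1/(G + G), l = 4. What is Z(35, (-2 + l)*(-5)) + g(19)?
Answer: 1379/3762 ≈ 0.36656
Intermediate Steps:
g(G) = 1/(18*G) (g(G) = 1/(9*(G + G)) = 1/(9*((2*G))) = (1/(2*G))/9 = 1/(18*G))
Z(b, p) = 2*p/(-90 + b) (Z(b, p) = (2*p)/(-90 + b) = 2*p/(-90 + b))
Z(35, (-2 + l)*(-5)) + g(19) = 2*((-2 + 4)*(-5))/(-90 + 35) + (1/18)/19 = 2*(2*(-5))/(-55) + (1/18)*(1/19) = 2*(-10)*(-1/55) + 1/342 = 4/11 + 1/342 = 1379/3762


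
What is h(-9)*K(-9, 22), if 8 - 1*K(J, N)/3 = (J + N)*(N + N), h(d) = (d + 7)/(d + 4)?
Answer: -3384/5 ≈ -676.80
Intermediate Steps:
h(d) = (7 + d)/(4 + d)
K(J, N) = 24 - 6*N*(J + N) (K(J, N) = 24 - 3*(J + N)*(N + N) = 24 - 3*(J + N)*2*N = 24 - 6*N*(J + N))
h(-9)*K(-9, 22) = ((7 - 9)/(4 - 9))*(24 - 6*22**2 - 6*(-9)*22) = (-2/(-5))*(24 - 6*484 + 1188) = (-1/5*(-2))*(24 - 2904 + 1188) = (2/5)*(-1692) = -3384/5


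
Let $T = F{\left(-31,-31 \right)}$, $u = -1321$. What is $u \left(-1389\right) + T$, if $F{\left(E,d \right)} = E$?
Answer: $1834838$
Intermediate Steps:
$T = -31$
$u \left(-1389\right) + T = \left(-1321\right) \left(-1389\right) - 31 = 1834869 - 31 = 1834838$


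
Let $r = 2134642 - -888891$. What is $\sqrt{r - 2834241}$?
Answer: $2 \sqrt{47323} \approx 435.08$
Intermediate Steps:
$r = 3023533$ ($r = 2134642 + 888891 = 3023533$)
$\sqrt{r - 2834241} = \sqrt{3023533 - 2834241} = \sqrt{189292} = 2 \sqrt{47323}$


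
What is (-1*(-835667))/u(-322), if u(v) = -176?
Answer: -835667/176 ≈ -4748.1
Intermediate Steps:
(-1*(-835667))/u(-322) = -1*(-835667)/(-176) = 835667*(-1/176) = -835667/176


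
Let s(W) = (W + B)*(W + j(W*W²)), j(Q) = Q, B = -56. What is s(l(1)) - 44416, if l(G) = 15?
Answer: -183406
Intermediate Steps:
s(W) = (-56 + W)*(W + W³) (s(W) = (W - 56)*(W + W*W²) = (-56 + W)*(W + W³))
s(l(1)) - 44416 = 15*(-56 + 15 + 15³ - 56*15²) - 44416 = 15*(-56 + 15 + 3375 - 56*225) - 44416 = 15*(-56 + 15 + 3375 - 12600) - 44416 = 15*(-9266) - 44416 = -138990 - 44416 = -183406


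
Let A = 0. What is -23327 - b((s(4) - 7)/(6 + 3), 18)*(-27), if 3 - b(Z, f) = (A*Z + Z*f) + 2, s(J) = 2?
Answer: -23030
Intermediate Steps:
b(Z, f) = 1 - Z*f (b(Z, f) = 3 - ((0*Z + Z*f) + 2) = 3 - ((0 + Z*f) + 2) = 3 - (Z*f + 2) = 3 - (2 + Z*f) = 3 + (-2 - Z*f) = 1 - Z*f)
-23327 - b((s(4) - 7)/(6 + 3), 18)*(-27) = -23327 - (1 - 1*(2 - 7)/(6 + 3)*18)*(-27) = -23327 - (1 - 1*(-5/9)*18)*(-27) = -23327 - (1 + 10)*(-27) = -23327 - 11*(-27) = -23327 - 1*(-297) = -23327 + 297 = -23030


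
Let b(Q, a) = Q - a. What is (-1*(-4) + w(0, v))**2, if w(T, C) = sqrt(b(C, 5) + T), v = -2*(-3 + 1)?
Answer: (4 + I)**2 ≈ 15.0 + 8.0*I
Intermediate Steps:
v = 4 (v = -2*(-2) = 4)
w(T, C) = sqrt(-5 + C + T) (w(T, C) = sqrt((C - 1*5) + T) = sqrt((C - 5) + T) = sqrt((-5 + C) + T) = sqrt(-5 + C + T))
(-1*(-4) + w(0, v))**2 = (-1*(-4) + sqrt(-5 + 4 + 0))**2 = (4 + sqrt(-1))**2 = (4 + I)**2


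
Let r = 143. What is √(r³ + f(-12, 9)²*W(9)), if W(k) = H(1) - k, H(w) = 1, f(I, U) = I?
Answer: √2923055 ≈ 1709.7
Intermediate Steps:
W(k) = 1 - k
√(r³ + f(-12, 9)²*W(9)) = √(143³ + (-12)²*(1 - 1*9)) = √(2924207 + 144*(1 - 9)) = √(2924207 + 144*(-8)) = √(2924207 - 1152) = √2923055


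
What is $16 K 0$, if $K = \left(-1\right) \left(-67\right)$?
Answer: $0$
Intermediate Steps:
$K = 67$
$16 K 0 = 16 \cdot 67 \cdot 0 = 1072 \cdot 0 = 0$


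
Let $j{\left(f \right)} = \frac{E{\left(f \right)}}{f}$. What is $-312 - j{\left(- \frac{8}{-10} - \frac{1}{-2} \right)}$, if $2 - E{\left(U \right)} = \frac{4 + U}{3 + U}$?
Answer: $- \frac{174738}{559} \approx -312.59$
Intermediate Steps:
$E{\left(U \right)} = 2 - \frac{4 + U}{3 + U}$
$j{\left(f \right)} = \frac{2 + f}{f \left(3 + f\right)}$ ($j{\left(f \right)} = \frac{\frac{1}{3 + f} \left(2 + f\right)}{f} = \frac{2 + f}{f \left(3 + f\right)}$)
$-312 - j{\left(- \frac{8}{-10} - \frac{1}{-2} \right)} = -312 - \frac{2 - \left(- \frac{1}{2} - \frac{4}{5}\right)}{\left(- \frac{8}{-10} - \frac{1}{-2}\right) \left(3 - \left(- \frac{1}{2} - \frac{4}{5}\right)\right)} = -312 - \frac{2 - - \frac{13}{10}}{\left(\left(-8\right) \left(- \frac{1}{10}\right) - - \frac{1}{2}\right) \left(3 - - \frac{13}{10}\right)} = -312 - \frac{2 + \left(\frac{4}{5} + \frac{1}{2}\right)}{\left(\frac{4}{5} + \frac{1}{2}\right) \left(3 + \left(\frac{4}{5} + \frac{1}{2}\right)\right)} = -312 - \frac{2 + \frac{13}{10}}{\frac{13}{10} \left(3 + \frac{13}{10}\right)} = -312 - \frac{10}{13} \frac{1}{\frac{43}{10}} \cdot \frac{33}{10} = -312 - \frac{10}{13} \cdot \frac{10}{43} \cdot \frac{33}{10} = -312 - \frac{330}{559} = - \frac{174738}{559}$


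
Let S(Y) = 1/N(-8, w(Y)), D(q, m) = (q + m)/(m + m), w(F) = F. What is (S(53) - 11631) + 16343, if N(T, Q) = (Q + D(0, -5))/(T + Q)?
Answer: 504274/107 ≈ 4712.8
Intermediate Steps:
D(q, m) = (m + q)/(2*m) (D(q, m) = (m + q)/((2*m)) = (m + q)*(1/(2*m)) = (m + q)/(2*m))
N(T, Q) = (1/2 + Q)/(Q + T) (N(T, Q) = (Q + (1/2)*(-5 + 0)/(-5))/(T + Q) = (Q + (1/2)*(-1/5)*(-5))/(Q + T) = (Q + 1/2)/(Q + T) = (1/2 + Q)/(Q + T))
S(Y) = (-8 + Y)/(1/2 + Y) (S(Y) = 1/((1/2 + Y)/(Y - 8)) = 1/((1/2 + Y)/(-8 + Y)) = (-8 + Y)/(1/2 + Y))
(S(53) - 11631) + 16343 = (2*(-8 + 53)/(1 + 2*53) - 11631) + 16343 = (2*45/(1 + 106) - 11631) + 16343 = (2*45/107 - 11631) + 16343 = (2*(1/107)*45 - 11631) + 16343 = (90/107 - 11631) + 16343 = -1244427/107 + 16343 = 504274/107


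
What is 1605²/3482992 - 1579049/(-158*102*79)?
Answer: 2194879331927/1108605006672 ≈ 1.9799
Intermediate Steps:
1605²/3482992 - 1579049/(-158*102*79) = 2576025*(1/3482992) - 1579049/((-16116*79)) = 2576025/3482992 - 1579049/(-1273164) = 2576025/3482992 - 1579049*(-1/1273164) = 2576025/3482992 + 1579049/1273164 = 2194879331927/1108605006672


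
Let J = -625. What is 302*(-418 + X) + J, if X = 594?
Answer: 52527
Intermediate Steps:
302*(-418 + X) + J = 302*(-418 + 594) - 625 = 302*176 - 625 = 53152 - 625 = 52527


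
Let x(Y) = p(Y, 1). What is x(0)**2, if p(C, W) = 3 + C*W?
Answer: 9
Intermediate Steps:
x(Y) = 3 + Y (x(Y) = 3 + Y*1 = 3 + Y)
x(0)**2 = (3 + 0)**2 = 3**2 = 9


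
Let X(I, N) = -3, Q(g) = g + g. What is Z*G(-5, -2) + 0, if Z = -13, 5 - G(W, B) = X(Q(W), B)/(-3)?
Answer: -52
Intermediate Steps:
Q(g) = 2*g
G(W, B) = 4 (G(W, B) = 5 - (-3)/(-3) = 5 - (-3)*(-1)/3 = 5 - 1*1 = 5 - 1 = 4)
Z*G(-5, -2) + 0 = -13*4 + 0 = -52 + 0 = -52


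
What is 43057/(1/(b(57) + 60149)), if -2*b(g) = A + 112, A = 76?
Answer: 2585788135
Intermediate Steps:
b(g) = -94 (b(g) = -(76 + 112)/2 = -1/2*188 = -94)
43057/(1/(b(57) + 60149)) = 43057/(1/(-94 + 60149)) = 43057/(1/60055) = 43057*60055 = 2585788135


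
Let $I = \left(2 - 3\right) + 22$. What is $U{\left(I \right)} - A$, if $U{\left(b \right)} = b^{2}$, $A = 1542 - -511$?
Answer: $-1612$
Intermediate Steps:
$A = 2053$ ($A = 1542 + 511 = 2053$)
$I = 21$ ($I = -1 + 22 = 21$)
$U{\left(I \right)} - A = 21^{2} - 2053 = 441 - 2053 = -1612$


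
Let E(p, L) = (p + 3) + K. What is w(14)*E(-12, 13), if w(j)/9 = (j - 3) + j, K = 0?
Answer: -2025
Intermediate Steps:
w(j) = -27 + 18*j (w(j) = 9*((j - 3) + j) = 9*((-3 + j) + j) = 9*(-3 + 2*j) = -27 + 18*j)
E(p, L) = 3 + p (E(p, L) = (p + 3) + 0 = (3 + p) + 0 = 3 + p)
w(14)*E(-12, 13) = (-27 + 18*14)*(3 - 12) = (-27 + 252)*(-9) = 225*(-9) = -2025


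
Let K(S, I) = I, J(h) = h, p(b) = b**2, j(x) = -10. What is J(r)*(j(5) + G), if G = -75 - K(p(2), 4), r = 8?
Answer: -712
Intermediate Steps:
G = -79 (G = -75 - 1*4 = -75 - 4 = -79)
J(r)*(j(5) + G) = 8*(-10 - 79) = 8*(-89) = -712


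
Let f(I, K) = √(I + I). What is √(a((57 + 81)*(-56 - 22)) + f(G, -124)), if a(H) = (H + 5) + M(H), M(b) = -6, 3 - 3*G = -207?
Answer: √(-10765 + 2*√35) ≈ 103.7*I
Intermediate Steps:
G = 70 (G = 1 - ⅓*(-207) = 1 + 69 = 70)
a(H) = -1 + H (a(H) = (H + 5) - 6 = (5 + H) - 6 = -1 + H)
f(I, K) = √2*√I (f(I, K) = √(2*I) = √2*√I)
√(a((57 + 81)*(-56 - 22)) + f(G, -124)) = √((-1 + (57 + 81)*(-56 - 22)) + √2*√70) = √((-1 + 138*(-78)) + 2*√35) = √((-1 - 10764) + 2*√35) = √(-10765 + 2*√35)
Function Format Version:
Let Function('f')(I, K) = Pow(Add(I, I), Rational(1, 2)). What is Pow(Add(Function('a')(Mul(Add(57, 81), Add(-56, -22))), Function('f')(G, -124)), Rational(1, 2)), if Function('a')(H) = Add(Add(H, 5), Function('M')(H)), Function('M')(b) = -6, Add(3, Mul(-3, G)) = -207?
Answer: Pow(Add(-10765, Mul(2, Pow(35, Rational(1, 2)))), Rational(1, 2)) ≈ Mul(103.70, I)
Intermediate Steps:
G = 70 (G = Add(1, Mul(Rational(-1, 3), -207)) = Add(1, 69) = 70)
Function('a')(H) = Add(-1, H) (Function('a')(H) = Add(Add(H, 5), -6) = Add(Add(5, H), -6) = Add(-1, H))
Function('f')(I, K) = Mul(Pow(2, Rational(1, 2)), Pow(I, Rational(1, 2))) (Function('f')(I, K) = Pow(Mul(2, I), Rational(1, 2)) = Mul(Pow(2, Rational(1, 2)), Pow(I, Rational(1, 2))))
Pow(Add(Function('a')(Mul(Add(57, 81), Add(-56, -22))), Function('f')(G, -124)), Rational(1, 2)) = Pow(Add(Add(-1, Mul(Add(57, 81), Add(-56, -22))), Mul(Pow(2, Rational(1, 2)), Pow(70, Rational(1, 2)))), Rational(1, 2)) = Pow(Add(Add(-1, Mul(138, -78)), Mul(2, Pow(35, Rational(1, 2)))), Rational(1, 2)) = Pow(Add(Add(-1, -10764), Mul(2, Pow(35, Rational(1, 2)))), Rational(1, 2)) = Pow(Add(-10765, Mul(2, Pow(35, Rational(1, 2)))), Rational(1, 2))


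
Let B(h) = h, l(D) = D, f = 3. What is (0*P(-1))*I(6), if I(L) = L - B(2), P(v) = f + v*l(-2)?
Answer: 0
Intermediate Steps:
P(v) = 3 - 2*v (P(v) = 3 + v*(-2) = 3 - 2*v)
I(L) = -2 + L (I(L) = L - 1*2 = L - 2 = -2 + L)
(0*P(-1))*I(6) = (0*(3 - 2*(-1)))*(-2 + 6) = (0*(3 + 2))*4 = (0*5)*4 = 0*4 = 0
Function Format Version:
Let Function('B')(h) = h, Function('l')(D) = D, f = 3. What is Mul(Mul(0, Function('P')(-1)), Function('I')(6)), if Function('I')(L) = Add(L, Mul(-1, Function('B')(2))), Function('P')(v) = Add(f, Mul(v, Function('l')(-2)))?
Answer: 0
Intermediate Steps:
Function('P')(v) = Add(3, Mul(-2, v)) (Function('P')(v) = Add(3, Mul(v, -2)) = Add(3, Mul(-2, v)))
Function('I')(L) = Add(-2, L) (Function('I')(L) = Add(L, Mul(-1, 2)) = Add(L, -2) = Add(-2, L))
Mul(Mul(0, Function('P')(-1)), Function('I')(6)) = Mul(Mul(0, Add(3, Mul(-2, -1))), Add(-2, 6)) = Mul(Mul(0, Add(3, 2)), 4) = Mul(Mul(0, 5), 4) = Mul(0, 4) = 0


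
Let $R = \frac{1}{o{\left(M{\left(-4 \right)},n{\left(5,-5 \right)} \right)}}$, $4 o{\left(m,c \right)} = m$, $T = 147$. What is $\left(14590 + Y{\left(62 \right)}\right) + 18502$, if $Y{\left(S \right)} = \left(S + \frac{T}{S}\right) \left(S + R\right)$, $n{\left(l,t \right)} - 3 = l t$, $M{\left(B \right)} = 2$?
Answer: $\frac{1153564}{31} \approx 37212.0$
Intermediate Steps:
$n{\left(l,t \right)} = 3 + l t$
$o{\left(m,c \right)} = \frac{m}{4}$
$R = 2$ ($R = \frac{1}{\frac{1}{4} \cdot 2} = \frac{1}{\frac{1}{2}} = 2$)
$Y{\left(S \right)} = \left(2 + S\right) \left(S + \frac{147}{S}\right)$ ($Y{\left(S \right)} = \left(S + \frac{147}{S}\right) \left(S + 2\right) = \left(S + \frac{147}{S}\right) \left(2 + S\right) = \left(2 + S\right) \left(S + \frac{147}{S}\right)$)
$\left(14590 + Y{\left(62 \right)}\right) + 18502 = \left(14590 + \left(147 + 62^{2} + 2 \cdot 62 + \frac{294}{62}\right)\right) + 18502 = \left(14590 + \left(147 + 3844 + 124 + 294 \cdot \frac{1}{62}\right)\right) + 18502 = \left(14590 + \left(147 + 3844 + 124 + \frac{147}{31}\right)\right) + 18502 = \left(14590 + \frac{127712}{31}\right) + 18502 = \frac{580002}{31} + 18502 = \frac{1153564}{31}$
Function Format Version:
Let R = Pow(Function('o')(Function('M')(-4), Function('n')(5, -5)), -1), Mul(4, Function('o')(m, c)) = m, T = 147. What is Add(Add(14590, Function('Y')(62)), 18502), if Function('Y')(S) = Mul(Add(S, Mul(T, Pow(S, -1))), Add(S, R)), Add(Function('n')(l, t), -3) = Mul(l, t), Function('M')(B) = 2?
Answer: Rational(1153564, 31) ≈ 37212.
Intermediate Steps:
Function('n')(l, t) = Add(3, Mul(l, t))
Function('o')(m, c) = Mul(Rational(1, 4), m)
R = 2 (R = Pow(Mul(Rational(1, 4), 2), -1) = Pow(Rational(1, 2), -1) = 2)
Function('Y')(S) = Mul(Add(2, S), Add(S, Mul(147, Pow(S, -1)))) (Function('Y')(S) = Mul(Add(S, Mul(147, Pow(S, -1))), Add(S, 2)) = Mul(Add(S, Mul(147, Pow(S, -1))), Add(2, S)) = Mul(Add(2, S), Add(S, Mul(147, Pow(S, -1)))))
Add(Add(14590, Function('Y')(62)), 18502) = Add(Add(14590, Add(147, Pow(62, 2), Mul(2, 62), Mul(294, Pow(62, -1)))), 18502) = Add(Add(14590, Add(147, 3844, 124, Mul(294, Rational(1, 62)))), 18502) = Add(Add(14590, Add(147, 3844, 124, Rational(147, 31))), 18502) = Add(Add(14590, Rational(127712, 31)), 18502) = Add(Rational(580002, 31), 18502) = Rational(1153564, 31)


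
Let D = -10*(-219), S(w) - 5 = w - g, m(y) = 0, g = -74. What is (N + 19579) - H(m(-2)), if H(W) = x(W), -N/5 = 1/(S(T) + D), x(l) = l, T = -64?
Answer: 8634338/441 ≈ 19579.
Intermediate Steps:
S(w) = 79 + w (S(w) = 5 + (w - 1*(-74)) = 5 + (w + 74) = 5 + (74 + w) = 79 + w)
D = 2190
N = -1/441 (N = -5/((79 - 64) + 2190) = -5/(15 + 2190) = -5/2205 = -5*1/2205 = -1/441 ≈ -0.0022676)
H(W) = W
(N + 19579) - H(m(-2)) = (-1/441 + 19579) - 1*0 = 8634338/441 + 0 = 8634338/441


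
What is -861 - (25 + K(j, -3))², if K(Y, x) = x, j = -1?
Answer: -1345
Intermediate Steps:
-861 - (25 + K(j, -3))² = -861 - (25 - 3)² = -861 - 1*22² = -861 - 1*484 = -861 - 484 = -1345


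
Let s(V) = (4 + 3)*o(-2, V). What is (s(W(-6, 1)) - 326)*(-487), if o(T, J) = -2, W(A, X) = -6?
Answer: 165580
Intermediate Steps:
s(V) = -14 (s(V) = (4 + 3)*(-2) = 7*(-2) = -14)
(s(W(-6, 1)) - 326)*(-487) = (-14 - 326)*(-487) = -340*(-487) = 165580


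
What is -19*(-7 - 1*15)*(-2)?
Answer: -836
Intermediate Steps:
-19*(-7 - 1*15)*(-2) = -19*(-7 - 15)*(-2) = -19*(-22)*(-2) = 418*(-2) = -836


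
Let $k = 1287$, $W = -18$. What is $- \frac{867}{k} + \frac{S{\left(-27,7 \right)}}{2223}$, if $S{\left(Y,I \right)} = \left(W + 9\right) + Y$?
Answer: $- \frac{5623}{8151} \approx -0.68985$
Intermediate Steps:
$S{\left(Y,I \right)} = -9 + Y$ ($S{\left(Y,I \right)} = \left(-18 + 9\right) + Y = -9 + Y$)
$- \frac{867}{k} + \frac{S{\left(-27,7 \right)}}{2223} = - \frac{867}{1287} + \frac{-9 - 27}{2223} = \left(-867\right) \frac{1}{1287} - \frac{4}{247} = - \frac{289}{429} - \frac{4}{247} = - \frac{5623}{8151}$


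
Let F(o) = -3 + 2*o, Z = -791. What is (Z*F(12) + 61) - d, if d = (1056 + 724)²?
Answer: -3184950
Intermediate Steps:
d = 3168400 (d = 1780² = 3168400)
(Z*F(12) + 61) - d = (-791*(-3 + 2*12) + 61) - 1*3168400 = (-791*(-3 + 24) + 61) - 3168400 = (-791*21 + 61) - 3168400 = (-16611 + 61) - 3168400 = -16550 - 3168400 = -3184950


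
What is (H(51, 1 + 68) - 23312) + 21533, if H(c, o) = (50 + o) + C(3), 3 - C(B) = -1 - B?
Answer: -1653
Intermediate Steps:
C(B) = 4 + B (C(B) = 3 - (-1 - B) = 3 + (1 + B) = 4 + B)
H(c, o) = 57 + o (H(c, o) = (50 + o) + (4 + 3) = (50 + o) + 7 = 57 + o)
(H(51, 1 + 68) - 23312) + 21533 = ((57 + (1 + 68)) - 23312) + 21533 = ((57 + 69) - 23312) + 21533 = (126 - 23312) + 21533 = -23186 + 21533 = -1653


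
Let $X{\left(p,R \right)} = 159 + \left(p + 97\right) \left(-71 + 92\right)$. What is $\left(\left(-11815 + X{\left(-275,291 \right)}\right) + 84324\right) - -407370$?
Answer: $476300$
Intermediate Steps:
$X{\left(p,R \right)} = 2196 + 21 p$ ($X{\left(p,R \right)} = 159 + \left(97 + p\right) 21 = 159 + \left(2037 + 21 p\right) = 2196 + 21 p$)
$\left(\left(-11815 + X{\left(-275,291 \right)}\right) + 84324\right) - -407370 = \left(\left(-11815 + \left(2196 + 21 \left(-275\right)\right)\right) + 84324\right) - -407370 = \left(\left(-11815 + \left(2196 - 5775\right)\right) + 84324\right) + 407370 = \left(\left(-11815 - 3579\right) + 84324\right) + 407370 = \left(-15394 + 84324\right) + 407370 = 68930 + 407370 = 476300$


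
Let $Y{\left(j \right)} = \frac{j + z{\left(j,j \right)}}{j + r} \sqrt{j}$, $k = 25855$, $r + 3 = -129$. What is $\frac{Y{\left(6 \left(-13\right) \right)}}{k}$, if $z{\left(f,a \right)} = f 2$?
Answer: $\frac{39 i \sqrt{78}}{904925} \approx 0.00038063 i$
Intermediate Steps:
$r = -132$ ($r = -3 - 129 = -132$)
$z{\left(f,a \right)} = 2 f$
$Y{\left(j \right)} = \frac{3 j^{\frac{3}{2}}}{-132 + j}$ ($Y{\left(j \right)} = \frac{j + 2 j}{j - 132} \sqrt{j} = \frac{3 j}{-132 + j} \sqrt{j} = \frac{3 j^{\frac{3}{2}}}{-132 + j}$)
$\frac{Y{\left(6 \left(-13\right) \right)}}{k} = \frac{3 \left(6 \left(-13\right)\right)^{\frac{3}{2}} \frac{1}{-132 + 6 \left(-13\right)}}{25855} = \frac{3 \left(-78\right)^{\frac{3}{2}}}{-132 - 78} \cdot \frac{1}{25855} = \frac{3 \left(- 78 i \sqrt{78}\right)}{-210} \cdot \frac{1}{25855} = 3 \left(- 78 i \sqrt{78}\right) \left(- \frac{1}{210}\right) \frac{1}{25855} = \frac{39 i \sqrt{78}}{35} \cdot \frac{1}{25855} = \frac{39 i \sqrt{78}}{904925}$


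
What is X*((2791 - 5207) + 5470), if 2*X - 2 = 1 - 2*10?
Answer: -25959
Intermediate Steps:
X = -17/2 (X = 1 + (1 - 2*10)/2 = 1 + (1 - 20)/2 = 1 + (½)*(-19) = 1 - 19/2 = -17/2 ≈ -8.5000)
X*((2791 - 5207) + 5470) = -17*((2791 - 5207) + 5470)/2 = -17*(-2416 + 5470)/2 = -17/2*3054 = -25959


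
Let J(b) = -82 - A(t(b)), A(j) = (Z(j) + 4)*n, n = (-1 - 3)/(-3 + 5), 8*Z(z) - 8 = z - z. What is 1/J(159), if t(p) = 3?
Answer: -1/72 ≈ -0.013889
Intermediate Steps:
Z(z) = 1 (Z(z) = 1 + (z - z)/8 = 1 + (⅛)*0 = 1 + 0 = 1)
n = -2 (n = -4/2 = -4*½ = -2)
A(j) = -10 (A(j) = (1 + 4)*(-2) = 5*(-2) = -10)
J(b) = -72 (J(b) = -82 - 1*(-10) = -82 + 10 = -72)
1/J(159) = 1/(-72) = -1/72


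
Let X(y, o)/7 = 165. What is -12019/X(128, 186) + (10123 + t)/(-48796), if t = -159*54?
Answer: -7639667/731940 ≈ -10.438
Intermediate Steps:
t = -8586
X(y, o) = 1155 (X(y, o) = 7*165 = 1155)
-12019/X(128, 186) + (10123 + t)/(-48796) = -12019/1155 + (10123 - 8586)/(-48796) = -12019*1/1155 + 1537*(-1/48796) = -1717/165 - 1537/48796 = -7639667/731940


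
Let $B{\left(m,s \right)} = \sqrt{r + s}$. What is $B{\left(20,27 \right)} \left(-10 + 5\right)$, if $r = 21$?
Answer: $- 20 \sqrt{3} \approx -34.641$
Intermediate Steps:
$B{\left(m,s \right)} = \sqrt{21 + s}$
$B{\left(20,27 \right)} \left(-10 + 5\right) = \sqrt{21 + 27} \left(-10 + 5\right) = \sqrt{48} \left(-5\right) = 4 \sqrt{3} \left(-5\right) = - 20 \sqrt{3}$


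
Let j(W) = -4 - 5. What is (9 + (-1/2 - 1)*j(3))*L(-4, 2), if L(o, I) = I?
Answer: 45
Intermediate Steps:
j(W) = -9
(9 + (-1/2 - 1)*j(3))*L(-4, 2) = (9 + (-1/2 - 1)*(-9))*2 = (9 + (-1*½ - 1)*(-9))*2 = (9 + (-½ - 1)*(-9))*2 = (9 - 3/2*(-9))*2 = (9 + 27/2)*2 = (45/2)*2 = 45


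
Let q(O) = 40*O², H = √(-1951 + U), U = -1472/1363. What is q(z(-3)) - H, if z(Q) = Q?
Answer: 360 - I*√3626513655/1363 ≈ 360.0 - 44.182*I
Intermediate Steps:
U = -1472/1363 (U = -1472*1/1363 = -1472/1363 ≈ -1.0800)
H = I*√3626513655/1363 (H = √(-1951 - 1472/1363) = √(-2660685/1363) = I*√3626513655/1363 ≈ 44.182*I)
q(z(-3)) - H = 40*(-3)² - I*√3626513655/1363 = 40*9 - I*√3626513655/1363 = 360 - I*√3626513655/1363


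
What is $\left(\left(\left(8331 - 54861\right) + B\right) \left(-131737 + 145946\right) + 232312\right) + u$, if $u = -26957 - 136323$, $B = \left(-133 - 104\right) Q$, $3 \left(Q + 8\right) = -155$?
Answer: $-460146269$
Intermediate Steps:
$Q = - \frac{179}{3}$ ($Q = -8 + \frac{1}{3} \left(-155\right) = -8 - \frac{155}{3} = - \frac{179}{3} \approx -59.667$)
$B = 14141$ ($B = \left(-133 - 104\right) \left(- \frac{179}{3}\right) = \left(-237\right) \left(- \frac{179}{3}\right) = 14141$)
$u = -163280$
$\left(\left(\left(8331 - 54861\right) + B\right) \left(-131737 + 145946\right) + 232312\right) + u = \left(\left(\left(8331 - 54861\right) + 14141\right) \left(-131737 + 145946\right) + 232312\right) - 163280 = \left(\left(-46530 + 14141\right) 14209 + 232312\right) - 163280 = \left(\left(-32389\right) 14209 + 232312\right) - 163280 = \left(-460215301 + 232312\right) - 163280 = -459982989 - 163280 = -460146269$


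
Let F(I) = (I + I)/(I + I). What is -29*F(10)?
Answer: -29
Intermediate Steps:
F(I) = 1 (F(I) = (2*I)/((2*I)) = (2*I)*(1/(2*I)) = 1)
-29*F(10) = -29*1 = -29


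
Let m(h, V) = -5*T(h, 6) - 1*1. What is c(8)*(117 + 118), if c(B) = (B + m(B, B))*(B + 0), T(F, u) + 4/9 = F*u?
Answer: -3904760/9 ≈ -4.3386e+5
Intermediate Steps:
T(F, u) = -4/9 + F*u
m(h, V) = 11/9 - 30*h (m(h, V) = -5*(-4/9 + h*6) - 1*1 = -5*(-4/9 + 6*h) - 1 = (20/9 - 30*h) - 1 = 11/9 - 30*h)
c(B) = B*(11/9 - 29*B) (c(B) = (B + (11/9 - 30*B))*(B + 0) = (11/9 - 29*B)*B = B*(11/9 - 29*B))
c(8)*(117 + 118) = ((⅑)*8*(11 - 261*8))*(117 + 118) = ((⅑)*8*(11 - 2088))*235 = ((⅑)*8*(-2077))*235 = -16616/9*235 = -3904760/9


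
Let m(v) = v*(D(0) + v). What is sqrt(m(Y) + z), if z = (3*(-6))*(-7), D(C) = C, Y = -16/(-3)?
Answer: sqrt(1390)/3 ≈ 12.428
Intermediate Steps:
Y = 16/3 (Y = -16*(-1/3) = 16/3 ≈ 5.3333)
m(v) = v**2 (m(v) = v*(0 + v) = v*v = v**2)
z = 126 (z = -18*(-7) = 126)
sqrt(m(Y) + z) = sqrt((16/3)**2 + 126) = sqrt(256/9 + 126) = sqrt(1390/9) = sqrt(1390)/3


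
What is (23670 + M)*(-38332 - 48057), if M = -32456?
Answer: 759013754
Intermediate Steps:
(23670 + M)*(-38332 - 48057) = (23670 - 32456)*(-38332 - 48057) = -8786*(-86389) = 759013754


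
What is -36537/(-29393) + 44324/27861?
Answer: 122145931/43100967 ≈ 2.8340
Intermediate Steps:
-36537/(-29393) + 44324/27861 = -36537*(-1/29393) + 44324*(1/27861) = 1923/1547 + 44324/27861 = 122145931/43100967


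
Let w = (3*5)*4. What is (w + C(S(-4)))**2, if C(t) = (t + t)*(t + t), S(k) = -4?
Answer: 15376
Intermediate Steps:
C(t) = 4*t**2 (C(t) = (2*t)*(2*t) = 4*t**2)
w = 60 (w = 15*4 = 60)
(w + C(S(-4)))**2 = (60 + 4*(-4)**2)**2 = (60 + 4*16)**2 = (60 + 64)**2 = 124**2 = 15376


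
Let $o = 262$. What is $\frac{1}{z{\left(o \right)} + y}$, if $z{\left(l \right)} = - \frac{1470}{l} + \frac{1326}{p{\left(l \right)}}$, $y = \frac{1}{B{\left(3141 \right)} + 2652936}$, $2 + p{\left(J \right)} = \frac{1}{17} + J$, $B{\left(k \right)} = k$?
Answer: $- \frac{1538269650627}{787348294190} \approx -1.9537$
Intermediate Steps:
$p{\left(J \right)} = - \frac{33}{17} + J$ ($p{\left(J \right)} = -2 + \left(\frac{1}{17} + J\right) = - \frac{33}{17} + J$)
$y = \frac{1}{2656077}$ ($y = \frac{1}{3141 + 2652936} = \frac{1}{2656077} \approx 3.765 \cdot 10^{-7}$)
$z{\left(l \right)} = - \frac{1470}{l} + \frac{1326}{- \frac{33}{17} + l}$
$\frac{1}{z{\left(o \right)} + y} = \frac{1}{\frac{18 \left(2695 - 35632\right)}{262 \left(-33 + 17 \cdot 262\right)} + \frac{1}{2656077}} = \frac{1}{18 \cdot \frac{1}{262} \frac{1}{-33 + 4454} \left(2695 - 35632\right) + \frac{1}{2656077}} = \frac{1}{18 \cdot \frac{1}{262} \cdot \frac{1}{4421} \left(-32937\right) + \frac{1}{2656077}} = \frac{1}{- \frac{296433}{579151} + \frac{1}{2656077}} = \frac{1}{- \frac{787348294190}{1538269650627}} = - \frac{1538269650627}{787348294190}$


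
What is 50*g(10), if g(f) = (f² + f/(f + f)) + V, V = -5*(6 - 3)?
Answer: 4275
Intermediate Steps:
V = -15 (V = -5*3 = -15)
g(f) = -29/2 + f² (g(f) = (f² + f/(f + f)) - 15 = (f² + f/((2*f))) - 15 = (f² + (1/(2*f))*f) - 15 = (f² + ½) - 15 = (½ + f²) - 15 = -29/2 + f²)
50*g(10) = 50*(-29/2 + 10²) = 50*(-29/2 + 100) = 50*(171/2) = 4275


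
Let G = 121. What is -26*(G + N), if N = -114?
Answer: -182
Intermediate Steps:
-26*(G + N) = -26*(121 - 114) = -26*7 = -182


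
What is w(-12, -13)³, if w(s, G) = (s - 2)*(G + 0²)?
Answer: 6028568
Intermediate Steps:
w(s, G) = G*(-2 + s) (w(s, G) = (-2 + s)*(G + 0) = (-2 + s)*G = G*(-2 + s))
w(-12, -13)³ = (-13*(-2 - 12))³ = (-13*(-14))³ = 182³ = 6028568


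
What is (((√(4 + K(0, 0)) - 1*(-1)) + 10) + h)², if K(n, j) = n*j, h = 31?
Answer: 1936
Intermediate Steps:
K(n, j) = j*n
(((√(4 + K(0, 0)) - 1*(-1)) + 10) + h)² = (((√(4 + 0*0) - 1*(-1)) + 10) + 31)² = (((√(4 + 0) + 1) + 10) + 31)² = (((√4 + 1) + 10) + 31)² = (((2 + 1) + 10) + 31)² = ((3 + 10) + 31)² = (13 + 31)² = 44² = 1936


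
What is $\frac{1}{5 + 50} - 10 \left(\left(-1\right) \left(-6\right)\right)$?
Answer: $- \frac{3299}{55} \approx -59.982$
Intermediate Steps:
$\frac{1}{5 + 50} - 10 \left(\left(-1\right) \left(-6\right)\right) = \frac{1}{55} - 60 = - \frac{3299}{55}$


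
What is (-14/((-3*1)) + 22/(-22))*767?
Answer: 8437/3 ≈ 2812.3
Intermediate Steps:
(-14/((-3*1)) + 22/(-22))*767 = (-14/(-3) + 22*(-1/22))*767 = (-14*(-1/3) - 1)*767 = (14/3 - 1)*767 = (11/3)*767 = 8437/3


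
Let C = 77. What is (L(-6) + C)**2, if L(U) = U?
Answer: 5041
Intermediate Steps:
(L(-6) + C)**2 = (-6 + 77)**2 = 71**2 = 5041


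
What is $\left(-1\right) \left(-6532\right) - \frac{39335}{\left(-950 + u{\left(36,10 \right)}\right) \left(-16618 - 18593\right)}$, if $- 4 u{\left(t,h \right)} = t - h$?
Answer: $\frac{439986577406}{67358643} \approx 6532.0$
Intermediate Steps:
$u{\left(t,h \right)} = - \frac{t}{4} + \frac{h}{4}$ ($u{\left(t,h \right)} = - \frac{t - h}{4} = - \frac{t}{4} + \frac{h}{4}$)
$\left(-1\right) \left(-6532\right) - \frac{39335}{\left(-950 + u{\left(36,10 \right)}\right) \left(-16618 - 18593\right)} = \left(-1\right) \left(-6532\right) - \frac{39335}{\left(-950 + \left(\left(- \frac{1}{4}\right) 36 + \frac{1}{4} \cdot 10\right)\right) \left(-16618 - 18593\right)} = 6532 - \frac{39335}{\left(-950 + \left(-9 + \frac{5}{2}\right)\right) \left(-35211\right)} = 6532 - \frac{39335}{\left(-950 - \frac{13}{2}\right) \left(-35211\right)} = 6532 - \frac{39335}{\left(- \frac{1913}{2}\right) \left(-35211\right)} = 6532 - \frac{39335}{\frac{67358643}{2}} = 6532 - 39335 \cdot \frac{2}{67358643} = 6532 - \frac{78670}{67358643} = \frac{439986577406}{67358643}$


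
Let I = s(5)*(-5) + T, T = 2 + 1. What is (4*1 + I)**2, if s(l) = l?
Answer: 324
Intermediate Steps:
T = 3
I = -22 (I = 5*(-5) + 3 = -25 + 3 = -22)
(4*1 + I)**2 = (4*1 - 22)**2 = (4 - 22)**2 = (-18)**2 = 324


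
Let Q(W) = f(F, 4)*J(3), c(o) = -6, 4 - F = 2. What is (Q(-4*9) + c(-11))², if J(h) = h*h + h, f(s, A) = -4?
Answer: 2916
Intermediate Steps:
F = 2 (F = 4 - 1*2 = 4 - 2 = 2)
J(h) = h + h² (J(h) = h² + h = h + h²)
Q(W) = -48 (Q(W) = -12*(1 + 3) = -12*4 = -4*12 = -48)
(Q(-4*9) + c(-11))² = (-48 - 6)² = (-54)² = 2916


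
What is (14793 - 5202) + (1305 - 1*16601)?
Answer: -5705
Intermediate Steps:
(14793 - 5202) + (1305 - 1*16601) = 9591 + (1305 - 16601) = 9591 - 15296 = -5705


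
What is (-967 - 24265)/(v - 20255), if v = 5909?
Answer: 12616/7173 ≈ 1.7588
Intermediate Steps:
(-967 - 24265)/(v - 20255) = (-967 - 24265)/(5909 - 20255) = -25232/(-14346) = -25232*(-1/14346) = 12616/7173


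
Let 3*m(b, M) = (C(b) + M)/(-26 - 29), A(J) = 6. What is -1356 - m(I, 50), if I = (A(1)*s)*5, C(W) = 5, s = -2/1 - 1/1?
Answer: -4067/3 ≈ -1355.7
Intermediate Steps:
s = -3 (s = -2*1 - 1*1 = -2 - 1 = -3)
I = -90 (I = (6*(-3))*5 = -18*5 = -90)
m(b, M) = -1/33 - M/165 (m(b, M) = ((5 + M)/(-26 - 29))/3 = ((5 + M)/(-55))/3 = ((5 + M)*(-1/55))/3 = (-1/11 - M/55)/3 = -1/33 - M/165)
-1356 - m(I, 50) = -1356 - (-1/33 - 1/165*50) = -1356 - (-1/33 - 10/33) = -1356 - 1*(-⅓) = -1356 + ⅓ = -4067/3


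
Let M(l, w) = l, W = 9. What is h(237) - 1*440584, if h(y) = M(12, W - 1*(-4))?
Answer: -440572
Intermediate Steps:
h(y) = 12
h(237) - 1*440584 = 12 - 1*440584 = 12 - 440584 = -440572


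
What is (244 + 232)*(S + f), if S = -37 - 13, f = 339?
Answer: 137564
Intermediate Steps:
S = -50
(244 + 232)*(S + f) = (244 + 232)*(-50 + 339) = 476*289 = 137564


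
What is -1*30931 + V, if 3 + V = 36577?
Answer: 5643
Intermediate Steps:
V = 36574 (V = -3 + 36577 = 36574)
-1*30931 + V = -1*30931 + 36574 = -30931 + 36574 = 5643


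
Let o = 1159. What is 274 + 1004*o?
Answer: 1163910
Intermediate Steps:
274 + 1004*o = 274 + 1004*1159 = 274 + 1163636 = 1163910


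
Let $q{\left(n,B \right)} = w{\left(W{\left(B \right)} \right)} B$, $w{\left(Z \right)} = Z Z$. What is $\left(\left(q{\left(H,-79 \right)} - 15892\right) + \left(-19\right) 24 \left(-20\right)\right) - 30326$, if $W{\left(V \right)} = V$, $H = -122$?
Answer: $-530137$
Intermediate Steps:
$w{\left(Z \right)} = Z^{2}$
$q{\left(n,B \right)} = B^{3}$ ($q{\left(n,B \right)} = B^{2} B = B^{3}$)
$\left(\left(q{\left(H,-79 \right)} - 15892\right) + \left(-19\right) 24 \left(-20\right)\right) - 30326 = \left(\left(\left(-79\right)^{3} - 15892\right) + \left(-19\right) 24 \left(-20\right)\right) - 30326 = \left(\left(-493039 - 15892\right) - -9120\right) - 30326 = \left(-508931 + 9120\right) - 30326 = -499811 - 30326 = -530137$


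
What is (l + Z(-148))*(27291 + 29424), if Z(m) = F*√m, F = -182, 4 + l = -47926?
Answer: -2718349950 - 20644260*I*√37 ≈ -2.7184e+9 - 1.2557e+8*I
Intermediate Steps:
l = -47930 (l = -4 - 47926 = -47930)
Z(m) = -182*√m
(l + Z(-148))*(27291 + 29424) = (-47930 - 364*I*√37)*(27291 + 29424) = (-47930 - 364*I*√37)*56715 = -2718349950 - 20644260*I*√37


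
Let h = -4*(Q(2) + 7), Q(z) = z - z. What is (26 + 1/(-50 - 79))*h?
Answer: -93884/129 ≈ -727.78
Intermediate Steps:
Q(z) = 0
h = -28 (h = -4*(0 + 7) = -4*7 = -28)
(26 + 1/(-50 - 79))*h = (26 + 1/(-50 - 79))*(-28) = (26 + 1/(-129))*(-28) = (26 - 1/129)*(-28) = (3353/129)*(-28) = -93884/129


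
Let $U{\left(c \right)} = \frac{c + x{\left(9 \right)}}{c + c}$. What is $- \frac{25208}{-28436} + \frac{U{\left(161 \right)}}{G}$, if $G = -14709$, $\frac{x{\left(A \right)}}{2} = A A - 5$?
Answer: $\frac{29845924879}{33670342482} \approx 0.88642$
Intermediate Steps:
$x{\left(A \right)} = -10 + 2 A^{2}$ ($x{\left(A \right)} = 2 \left(A A - 5\right) = 2 \left(A^{2} - 5\right) = 2 \left(-5 + A^{2}\right) = -10 + 2 A^{2}$)
$U{\left(c \right)} = \frac{152 + c}{2 c}$ ($U{\left(c \right)} = \frac{c - \left(10 - 2 \cdot 9^{2}\right)}{c + c} = \frac{c + \left(-10 + 2 \cdot 81\right)}{2 c} = \left(c + \left(-10 + 162\right)\right) \frac{1}{2 c} = \left(c + 152\right) \frac{1}{2 c} = \left(152 + c\right) \frac{1}{2 c} = \frac{152 + c}{2 c}$)
$- \frac{25208}{-28436} + \frac{U{\left(161 \right)}}{G} = - \frac{25208}{-28436} + \frac{\frac{1}{2} \cdot \frac{1}{161} \left(152 + 161\right)}{-14709} = \left(-25208\right) \left(- \frac{1}{28436}\right) + \frac{1}{2} \cdot \frac{1}{161} \cdot 313 \left(- \frac{1}{14709}\right) = \frac{6302}{7109} + \frac{313}{322} \left(- \frac{1}{14709}\right) = \frac{6302}{7109} - \frac{313}{4736298} = \frac{29845924879}{33670342482}$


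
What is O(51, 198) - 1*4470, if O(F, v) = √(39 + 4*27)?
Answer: -4470 + 7*√3 ≈ -4457.9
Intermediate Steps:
O(F, v) = 7*√3 (O(F, v) = √(39 + 108) = √147 = 7*√3)
O(51, 198) - 1*4470 = 7*√3 - 1*4470 = 7*√3 - 4470 = -4470 + 7*√3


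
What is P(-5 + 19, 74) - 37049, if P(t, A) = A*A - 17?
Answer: -31590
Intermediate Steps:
P(t, A) = -17 + A² (P(t, A) = A² - 17 = -17 + A²)
P(-5 + 19, 74) - 37049 = (-17 + 74²) - 37049 = (-17 + 5476) - 37049 = 5459 - 37049 = -31590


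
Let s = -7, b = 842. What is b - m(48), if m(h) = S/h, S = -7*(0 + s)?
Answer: 40367/48 ≈ 840.98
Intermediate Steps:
S = 49 (S = -7*(0 - 7) = -7*(-7) = 49)
m(h) = 49/h
b - m(48) = 842 - 49/48 = 40367/48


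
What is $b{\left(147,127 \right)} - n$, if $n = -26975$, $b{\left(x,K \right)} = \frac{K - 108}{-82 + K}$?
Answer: $\frac{1213894}{45} \approx 26975.0$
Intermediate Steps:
$b{\left(x,K \right)} = \frac{-108 + K}{-82 + K}$
$b{\left(147,127 \right)} - n = \frac{-108 + 127}{-82 + 127} - -26975 = \frac{1}{45} \cdot 19 + 26975 = \frac{19}{45} + 26975 = \frac{1213894}{45}$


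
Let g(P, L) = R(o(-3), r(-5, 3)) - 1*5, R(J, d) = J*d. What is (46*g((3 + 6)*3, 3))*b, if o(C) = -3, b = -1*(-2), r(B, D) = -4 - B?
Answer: -736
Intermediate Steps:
b = 2
g(P, L) = -8 (g(P, L) = -3*(-4 - 1*(-5)) - 1*5 = -3*(-4 + 5) - 5 = -3*1 - 5 = -3 - 5 = -8)
(46*g((3 + 6)*3, 3))*b = (46*(-8))*2 = -368*2 = -736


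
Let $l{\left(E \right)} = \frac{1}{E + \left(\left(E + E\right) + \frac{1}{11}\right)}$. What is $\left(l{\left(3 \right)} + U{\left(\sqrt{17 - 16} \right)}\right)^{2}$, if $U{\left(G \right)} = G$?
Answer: $\frac{12321}{10000} \approx 1.2321$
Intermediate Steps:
$l{\left(E \right)} = \frac{1}{\frac{1}{11} + 3 E}$ ($l{\left(E \right)} = \frac{1}{E + \left(2 E + \frac{1}{11}\right)} = \frac{1}{E + \left(\frac{1}{11} + 2 E\right)} = \frac{1}{\frac{1}{11} + 3 E}$)
$\left(l{\left(3 \right)} + U{\left(\sqrt{17 - 16} \right)}\right)^{2} = \left(\frac{11}{1 + 33 \cdot 3} + \sqrt{17 - 16}\right)^{2} = \left(\frac{11}{1 + 99} + \sqrt{1}\right)^{2} = \left(\frac{11}{100} + 1\right)^{2} = \left(\frac{111}{100}\right)^{2} = \frac{12321}{10000}$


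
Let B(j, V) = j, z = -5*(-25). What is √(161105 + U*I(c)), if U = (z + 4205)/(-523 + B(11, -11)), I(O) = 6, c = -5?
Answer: √41229890/16 ≈ 401.32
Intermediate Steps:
z = 125
U = -2165/256 (U = (125 + 4205)/(-523 + 11) = 4330/(-512) = 4330*(-1/512) = -2165/256 ≈ -8.4570)
√(161105 + U*I(c)) = √(161105 - 2165/256*6) = √(161105 - 6495/128) = √(20614945/128) = √41229890/16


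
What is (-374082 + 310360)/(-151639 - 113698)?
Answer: 63722/265337 ≈ 0.24015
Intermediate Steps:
(-374082 + 310360)/(-151639 - 113698) = -63722/(-265337) = -63722*(-1/265337) = 63722/265337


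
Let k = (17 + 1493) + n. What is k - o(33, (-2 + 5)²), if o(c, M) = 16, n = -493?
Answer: 1001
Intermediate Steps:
k = 1017 (k = (17 + 1493) - 493 = 1510 - 493 = 1017)
k - o(33, (-2 + 5)²) = 1017 - 1*16 = 1017 - 16 = 1001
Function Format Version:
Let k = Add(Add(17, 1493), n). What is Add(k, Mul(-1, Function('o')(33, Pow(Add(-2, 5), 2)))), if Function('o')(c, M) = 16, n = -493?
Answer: 1001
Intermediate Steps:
k = 1017 (k = Add(Add(17, 1493), -493) = Add(1510, -493) = 1017)
Add(k, Mul(-1, Function('o')(33, Pow(Add(-2, 5), 2)))) = Add(1017, Mul(-1, 16)) = Add(1017, -16) = 1001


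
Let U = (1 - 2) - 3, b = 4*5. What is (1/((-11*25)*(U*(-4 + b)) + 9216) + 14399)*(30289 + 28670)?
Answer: 22765460448015/26816 ≈ 8.4895e+8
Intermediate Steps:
b = 20
U = -4 (U = -1 - 3 = -4)
(1/((-11*25)*(U*(-4 + b)) + 9216) + 14399)*(30289 + 28670) = (1/((-11*25)*(-4*(-4 + 20)) + 9216) + 14399)*(30289 + 28670) = (1/(-(-1100)*16 + 9216) + 14399)*58959 = (1/(-275*(-64) + 9216) + 14399)*58959 = (1/(17600 + 9216) + 14399)*58959 = (1/26816 + 14399)*58959 = (386123585/26816)*58959 = 22765460448015/26816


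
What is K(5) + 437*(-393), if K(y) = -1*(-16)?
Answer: -171725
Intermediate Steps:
K(y) = 16
K(5) + 437*(-393) = 16 + 437*(-393) = 16 - 171741 = -171725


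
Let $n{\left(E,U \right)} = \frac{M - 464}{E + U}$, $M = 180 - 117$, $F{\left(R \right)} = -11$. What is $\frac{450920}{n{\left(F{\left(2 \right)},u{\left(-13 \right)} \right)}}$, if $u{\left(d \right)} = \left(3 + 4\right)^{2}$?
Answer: $- \frac{17134960}{401} \approx -42731.0$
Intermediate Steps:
$M = 63$
$u{\left(d \right)} = 49$ ($u{\left(d \right)} = 7^{2} = 49$)
$n{\left(E,U \right)} = - \frac{401}{E + U}$ ($n{\left(E,U \right)} = \frac{63 - 464}{E + U} = - \frac{401}{E + U}$)
$\frac{450920}{n{\left(F{\left(2 \right)},u{\left(-13 \right)} \right)}} = \frac{450920}{\left(-401\right) \frac{1}{-11 + 49}} = \frac{450920}{\left(-401\right) \frac{1}{38}} = \frac{450920}{- \frac{401}{38}} = 450920 \left(- \frac{38}{401}\right) = - \frac{17134960}{401}$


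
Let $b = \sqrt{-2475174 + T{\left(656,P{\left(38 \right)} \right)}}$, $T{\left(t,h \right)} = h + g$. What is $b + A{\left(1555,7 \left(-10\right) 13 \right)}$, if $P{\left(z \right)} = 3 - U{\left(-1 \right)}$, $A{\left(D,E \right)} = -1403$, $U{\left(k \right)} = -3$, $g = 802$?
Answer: $-1403 + i \sqrt{2474366} \approx -1403.0 + 1573.0 i$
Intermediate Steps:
$P{\left(z \right)} = 6$ ($P{\left(z \right)} = 3 - -3 = 3 + 3 = 6$)
$T{\left(t,h \right)} = 802 + h$ ($T{\left(t,h \right)} = h + 802 = 802 + h$)
$b = i \sqrt{2474366}$ ($b = \sqrt{-2475174 + \left(802 + 6\right)} = \sqrt{-2475174 + 808} = \sqrt{-2474366} = i \sqrt{2474366} \approx 1573.0 i$)
$b + A{\left(1555,7 \left(-10\right) 13 \right)} = i \sqrt{2474366} - 1403 = -1403 + i \sqrt{2474366}$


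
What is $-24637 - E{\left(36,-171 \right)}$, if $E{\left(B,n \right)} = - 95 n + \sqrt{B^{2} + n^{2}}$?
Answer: $-40882 - 9 \sqrt{377} \approx -41057.0$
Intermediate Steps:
$E{\left(B,n \right)} = \sqrt{B^{2} + n^{2}} - 95 n$
$-24637 - E{\left(36,-171 \right)} = -24637 - \left(\sqrt{36^{2} + \left(-171\right)^{2}} - -16245\right) = -24637 - \left(\sqrt{1296 + 29241} + 16245\right) = -24637 - \left(\sqrt{30537} + 16245\right) = -24637 - \left(9 \sqrt{377} + 16245\right) = -24637 - \left(16245 + 9 \sqrt{377}\right) = -40882 - 9 \sqrt{377}$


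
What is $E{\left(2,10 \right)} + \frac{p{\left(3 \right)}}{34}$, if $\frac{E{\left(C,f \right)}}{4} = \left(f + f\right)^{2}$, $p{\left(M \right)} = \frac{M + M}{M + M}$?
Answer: $\frac{54401}{34} \approx 1600.0$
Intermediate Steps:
$p{\left(M \right)} = 1$ ($p{\left(M \right)} = \frac{2 M}{2 M} = 2 M \frac{1}{2 M} = 1$)
$E{\left(C,f \right)} = 16 f^{2}$ ($E{\left(C,f \right)} = 4 \left(f + f\right)^{2} = 4 \left(2 f\right)^{2} = 4 \cdot 4 f^{2} = 16 f^{2}$)
$E{\left(2,10 \right)} + \frac{p{\left(3 \right)}}{34} = 16 \cdot 10^{2} + 1 \cdot \frac{1}{34} = 16 \cdot 100 + 1 \cdot \frac{1}{34} = 1600 + \frac{1}{34} = \frac{54401}{34}$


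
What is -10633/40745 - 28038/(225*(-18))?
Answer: 36644822/5500575 ≈ 6.6620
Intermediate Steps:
-10633/40745 - 28038/(225*(-18)) = -10633*1/40745 - 28038/(-4050) = -10633/40745 - 28038*(-1/4050) = -10633/40745 + 4673/675 = 36644822/5500575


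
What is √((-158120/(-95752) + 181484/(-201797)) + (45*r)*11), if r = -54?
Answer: I*√155930792225069339249033/2415308293 ≈ 163.49*I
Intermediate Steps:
√((-158120/(-95752) + 181484/(-201797)) + (45*r)*11) = √((-158120/(-95752) + 181484/(-201797)) + (45*(-54))*11) = √((-158120*(-1/95752) + 181484*(-1/201797)) - 2430*11) = √((19765/11969 - 181484/201797) - 26730) = √(1816335709/2415308293 - 26730) = √(-64559374336181/2415308293) = I*√155930792225069339249033/2415308293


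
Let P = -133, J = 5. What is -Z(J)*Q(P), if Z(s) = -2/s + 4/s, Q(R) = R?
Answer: 266/5 ≈ 53.200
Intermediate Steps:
Z(s) = 2/s
-Z(J)*Q(P) = -2/5*(-133) = -2*(⅕)*(-133) = -2*(-133)/5 = -1*(-266/5) = 266/5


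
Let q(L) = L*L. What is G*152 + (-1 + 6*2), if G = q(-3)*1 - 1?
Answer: 1227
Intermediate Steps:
q(L) = L**2
G = 8 (G = (-3)**2*1 - 1 = 9*1 - 1 = 9 - 1 = 8)
G*152 + (-1 + 6*2) = 8*152 + (-1 + 6*2) = 1216 + (-1 + 12) = 1216 + 11 = 1227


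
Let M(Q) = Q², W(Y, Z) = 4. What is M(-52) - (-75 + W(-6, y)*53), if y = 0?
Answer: 2567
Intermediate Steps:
M(-52) - (-75 + W(-6, y)*53) = (-52)² - (-75 + 4*53) = 2704 - (-75 + 212) = 2704 - 1*137 = 2704 - 137 = 2567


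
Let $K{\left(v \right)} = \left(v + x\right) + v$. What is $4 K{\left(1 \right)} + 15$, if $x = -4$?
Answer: $7$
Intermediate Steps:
$K{\left(v \right)} = -4 + 2 v$ ($K{\left(v \right)} = \left(v - 4\right) + v = \left(-4 + v\right) + v = -4 + 2 v$)
$4 K{\left(1 \right)} + 15 = 4 \left(-4 + 2 \cdot 1\right) + 15 = 4 \left(-4 + 2\right) + 15 = 4 \left(-2\right) + 15 = -8 + 15 = 7$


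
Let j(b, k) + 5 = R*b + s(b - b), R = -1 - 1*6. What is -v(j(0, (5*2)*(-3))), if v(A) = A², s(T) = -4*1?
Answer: -81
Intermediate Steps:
s(T) = -4
R = -7 (R = -1 - 6 = -7)
j(b, k) = -9 - 7*b (j(b, k) = -5 + (-7*b - 4) = -5 + (-4 - 7*b) = -9 - 7*b)
-v(j(0, (5*2)*(-3))) = -(-9 - 7*0)² = -(-9 + 0)² = -1*(-9)² = -1*81 = -81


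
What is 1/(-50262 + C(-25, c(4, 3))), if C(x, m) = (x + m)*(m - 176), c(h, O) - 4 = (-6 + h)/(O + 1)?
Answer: -4/186213 ≈ -2.1481e-5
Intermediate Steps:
c(h, O) = 4 + (-6 + h)/(1 + O) (c(h, O) = 4 + (-6 + h)/(O + 1) = 4 + (-6 + h)/(1 + O))
C(x, m) = (-176 + m)*(m + x) (C(x, m) = (m + x)*(-176 + m) = (-176 + m)*(m + x))
1/(-50262 + C(-25, c(4, 3))) = 1/(-50262 + (((-2 + 4 + 4*3)/(1 + 3))² - 176*(-2 + 4 + 4*3)/(1 + 3) - 176*(-25) + ((-2 + 4 + 4*3)/(1 + 3))*(-25))) = 1/(-50262 + (((-2 + 4 + 12)/4)² - 176*(-2 + 4 + 12)/4 + 4400 + ((-2 + 4 + 12)/4)*(-25))) = 1/(-50262 + (((¼)*14)² - 44*14 + 4400 + ((¼)*14)*(-25))) = 1/(-50262 + ((7/2)² - 176*7/2 + 4400 + (7/2)*(-25))) = 1/(-50262 + (49/4 - 616 + 4400 - 175/2)) = 1/(-50262 + 14835/4) = 1/(-186213/4) = -4/186213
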